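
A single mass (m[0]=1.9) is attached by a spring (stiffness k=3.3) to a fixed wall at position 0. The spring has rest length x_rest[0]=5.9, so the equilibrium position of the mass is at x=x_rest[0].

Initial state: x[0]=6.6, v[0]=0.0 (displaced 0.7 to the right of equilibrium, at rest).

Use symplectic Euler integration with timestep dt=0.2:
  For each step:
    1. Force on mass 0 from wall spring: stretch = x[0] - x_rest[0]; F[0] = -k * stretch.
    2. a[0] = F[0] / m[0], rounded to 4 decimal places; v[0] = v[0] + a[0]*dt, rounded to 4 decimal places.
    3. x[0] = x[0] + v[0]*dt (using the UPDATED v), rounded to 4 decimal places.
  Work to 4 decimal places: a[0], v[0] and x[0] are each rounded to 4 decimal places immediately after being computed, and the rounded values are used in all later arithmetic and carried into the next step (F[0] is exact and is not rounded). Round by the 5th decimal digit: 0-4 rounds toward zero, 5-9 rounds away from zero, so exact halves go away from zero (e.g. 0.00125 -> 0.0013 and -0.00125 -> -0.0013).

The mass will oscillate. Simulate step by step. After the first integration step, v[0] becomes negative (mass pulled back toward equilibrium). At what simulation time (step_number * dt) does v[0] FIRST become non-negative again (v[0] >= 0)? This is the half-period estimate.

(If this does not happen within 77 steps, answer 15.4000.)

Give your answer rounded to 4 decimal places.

Step 0: x=[6.6000] v=[0.0000]
Step 1: x=[6.5514] v=[-0.2432]
Step 2: x=[6.4575] v=[-0.4695]
Step 3: x=[6.3249] v=[-0.6632]
Step 4: x=[6.1627] v=[-0.8108]
Step 5: x=[5.9823] v=[-0.9021]
Step 6: x=[5.7962] v=[-0.9307]
Step 7: x=[5.6173] v=[-0.8946]
Step 8: x=[5.4580] v=[-0.7964]
Step 9: x=[5.3294] v=[-0.6429]
Step 10: x=[5.2405] v=[-0.4447]
Step 11: x=[5.1974] v=[-0.2156]
Step 12: x=[5.2031] v=[0.0285]
First v>=0 after going negative at step 12, time=2.4000

Answer: 2.4000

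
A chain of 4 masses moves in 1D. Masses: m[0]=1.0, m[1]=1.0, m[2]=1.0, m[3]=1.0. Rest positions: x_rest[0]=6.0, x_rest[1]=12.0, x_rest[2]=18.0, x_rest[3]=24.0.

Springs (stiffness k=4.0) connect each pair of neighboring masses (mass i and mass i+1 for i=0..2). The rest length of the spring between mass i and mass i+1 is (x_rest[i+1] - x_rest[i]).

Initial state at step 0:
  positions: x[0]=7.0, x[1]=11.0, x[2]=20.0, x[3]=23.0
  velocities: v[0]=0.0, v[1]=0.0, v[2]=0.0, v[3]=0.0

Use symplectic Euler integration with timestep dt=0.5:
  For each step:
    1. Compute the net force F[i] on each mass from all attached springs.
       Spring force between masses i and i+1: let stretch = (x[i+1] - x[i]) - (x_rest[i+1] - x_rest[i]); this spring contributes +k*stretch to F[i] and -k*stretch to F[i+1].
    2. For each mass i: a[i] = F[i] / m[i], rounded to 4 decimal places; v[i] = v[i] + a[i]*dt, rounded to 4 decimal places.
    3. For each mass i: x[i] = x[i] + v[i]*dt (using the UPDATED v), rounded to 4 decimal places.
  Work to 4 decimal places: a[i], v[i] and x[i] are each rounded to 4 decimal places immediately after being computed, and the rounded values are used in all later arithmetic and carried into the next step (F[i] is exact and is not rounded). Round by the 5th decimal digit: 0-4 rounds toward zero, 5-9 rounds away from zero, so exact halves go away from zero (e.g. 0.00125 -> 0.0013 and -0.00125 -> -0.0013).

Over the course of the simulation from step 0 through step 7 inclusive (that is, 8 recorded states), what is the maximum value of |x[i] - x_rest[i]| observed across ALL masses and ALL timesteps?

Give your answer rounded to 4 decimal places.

Step 0: x=[7.0000 11.0000 20.0000 23.0000] v=[0.0000 0.0000 0.0000 0.0000]
Step 1: x=[5.0000 16.0000 14.0000 26.0000] v=[-4.0000 10.0000 -12.0000 6.0000]
Step 2: x=[8.0000 8.0000 22.0000 23.0000] v=[6.0000 -16.0000 16.0000 -6.0000]
Step 3: x=[5.0000 14.0000 17.0000 25.0000] v=[-6.0000 12.0000 -10.0000 4.0000]
Step 4: x=[5.0000 14.0000 17.0000 25.0000] v=[0.0000 0.0000 0.0000 0.0000]
Step 5: x=[8.0000 8.0000 22.0000 23.0000] v=[6.0000 -12.0000 10.0000 -4.0000]
Step 6: x=[5.0000 16.0000 14.0000 26.0000] v=[-6.0000 16.0000 -16.0000 6.0000]
Step 7: x=[7.0000 11.0000 20.0000 23.0000] v=[4.0000 -10.0000 12.0000 -6.0000]
Max displacement = 4.0000

Answer: 4.0000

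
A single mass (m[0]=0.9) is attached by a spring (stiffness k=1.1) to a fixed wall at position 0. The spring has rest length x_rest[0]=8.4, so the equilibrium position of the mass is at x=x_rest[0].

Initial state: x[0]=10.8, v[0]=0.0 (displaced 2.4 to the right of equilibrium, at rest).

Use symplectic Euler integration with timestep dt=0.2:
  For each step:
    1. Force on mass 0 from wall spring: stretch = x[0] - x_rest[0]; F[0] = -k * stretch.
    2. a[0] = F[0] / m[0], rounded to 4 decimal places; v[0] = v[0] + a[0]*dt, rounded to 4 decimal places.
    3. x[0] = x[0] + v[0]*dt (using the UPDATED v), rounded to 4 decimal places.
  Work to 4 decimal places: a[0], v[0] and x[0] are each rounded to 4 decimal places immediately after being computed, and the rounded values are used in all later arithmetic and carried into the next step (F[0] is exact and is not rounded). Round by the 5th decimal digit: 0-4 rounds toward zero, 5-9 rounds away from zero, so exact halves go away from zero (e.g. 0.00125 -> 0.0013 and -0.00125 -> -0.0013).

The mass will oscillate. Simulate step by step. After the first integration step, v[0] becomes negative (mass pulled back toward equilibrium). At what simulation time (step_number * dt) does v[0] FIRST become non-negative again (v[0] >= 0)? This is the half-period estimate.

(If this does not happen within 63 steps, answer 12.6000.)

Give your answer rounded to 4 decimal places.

Answer: 3.0000

Derivation:
Step 0: x=[10.8000] v=[0.0000]
Step 1: x=[10.6827] v=[-0.5867]
Step 2: x=[10.4538] v=[-1.1447]
Step 3: x=[10.1245] v=[-1.6467]
Step 4: x=[9.7109] v=[-2.0682]
Step 5: x=[9.2332] v=[-2.3886]
Step 6: x=[8.7147] v=[-2.5923]
Step 7: x=[8.1809] v=[-2.6692]
Step 8: x=[7.6578] v=[-2.6156]
Step 9: x=[7.1710] v=[-2.4342]
Step 10: x=[6.7442] v=[-2.1338]
Step 11: x=[6.3984] v=[-1.7290]
Step 12: x=[6.1505] v=[-1.2397]
Step 13: x=[6.0125] v=[-0.6898]
Step 14: x=[5.9913] v=[-0.1062]
Step 15: x=[6.0878] v=[0.4826]
First v>=0 after going negative at step 15, time=3.0000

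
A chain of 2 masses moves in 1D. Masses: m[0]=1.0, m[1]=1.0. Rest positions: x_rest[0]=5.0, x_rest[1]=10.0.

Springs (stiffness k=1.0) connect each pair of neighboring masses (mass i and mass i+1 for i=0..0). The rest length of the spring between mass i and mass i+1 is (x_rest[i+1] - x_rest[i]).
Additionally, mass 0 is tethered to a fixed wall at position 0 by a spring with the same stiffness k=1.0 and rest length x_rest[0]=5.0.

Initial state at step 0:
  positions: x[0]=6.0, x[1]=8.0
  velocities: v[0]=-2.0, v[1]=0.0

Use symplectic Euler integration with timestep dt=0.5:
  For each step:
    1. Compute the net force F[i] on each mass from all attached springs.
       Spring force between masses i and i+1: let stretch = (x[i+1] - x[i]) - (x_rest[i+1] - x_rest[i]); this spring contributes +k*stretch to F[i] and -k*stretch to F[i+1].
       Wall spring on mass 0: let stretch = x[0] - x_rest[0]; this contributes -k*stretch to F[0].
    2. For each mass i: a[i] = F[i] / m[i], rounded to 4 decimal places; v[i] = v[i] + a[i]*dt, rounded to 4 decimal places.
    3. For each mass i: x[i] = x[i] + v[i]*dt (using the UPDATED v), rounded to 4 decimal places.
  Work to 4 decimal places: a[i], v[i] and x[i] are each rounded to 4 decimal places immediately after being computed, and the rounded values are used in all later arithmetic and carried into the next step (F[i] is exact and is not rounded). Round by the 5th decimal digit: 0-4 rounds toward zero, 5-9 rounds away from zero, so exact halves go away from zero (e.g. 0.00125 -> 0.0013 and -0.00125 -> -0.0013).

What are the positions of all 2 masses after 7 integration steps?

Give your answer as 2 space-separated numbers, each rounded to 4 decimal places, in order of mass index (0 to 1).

Answer: 6.8788 8.1293

Derivation:
Step 0: x=[6.0000 8.0000] v=[-2.0000 0.0000]
Step 1: x=[4.0000 8.7500] v=[-4.0000 1.5000]
Step 2: x=[2.1875 9.5625] v=[-3.6250 1.6250]
Step 3: x=[1.6719 9.7813] v=[-1.0313 0.4375]
Step 4: x=[2.7657 9.2227] v=[2.1875 -1.1172]
Step 5: x=[4.7823 8.2999] v=[4.0332 -1.8457]
Step 6: x=[6.4828 7.7477] v=[3.4009 -1.1045]
Step 7: x=[6.8788 8.1293] v=[0.7920 0.7631]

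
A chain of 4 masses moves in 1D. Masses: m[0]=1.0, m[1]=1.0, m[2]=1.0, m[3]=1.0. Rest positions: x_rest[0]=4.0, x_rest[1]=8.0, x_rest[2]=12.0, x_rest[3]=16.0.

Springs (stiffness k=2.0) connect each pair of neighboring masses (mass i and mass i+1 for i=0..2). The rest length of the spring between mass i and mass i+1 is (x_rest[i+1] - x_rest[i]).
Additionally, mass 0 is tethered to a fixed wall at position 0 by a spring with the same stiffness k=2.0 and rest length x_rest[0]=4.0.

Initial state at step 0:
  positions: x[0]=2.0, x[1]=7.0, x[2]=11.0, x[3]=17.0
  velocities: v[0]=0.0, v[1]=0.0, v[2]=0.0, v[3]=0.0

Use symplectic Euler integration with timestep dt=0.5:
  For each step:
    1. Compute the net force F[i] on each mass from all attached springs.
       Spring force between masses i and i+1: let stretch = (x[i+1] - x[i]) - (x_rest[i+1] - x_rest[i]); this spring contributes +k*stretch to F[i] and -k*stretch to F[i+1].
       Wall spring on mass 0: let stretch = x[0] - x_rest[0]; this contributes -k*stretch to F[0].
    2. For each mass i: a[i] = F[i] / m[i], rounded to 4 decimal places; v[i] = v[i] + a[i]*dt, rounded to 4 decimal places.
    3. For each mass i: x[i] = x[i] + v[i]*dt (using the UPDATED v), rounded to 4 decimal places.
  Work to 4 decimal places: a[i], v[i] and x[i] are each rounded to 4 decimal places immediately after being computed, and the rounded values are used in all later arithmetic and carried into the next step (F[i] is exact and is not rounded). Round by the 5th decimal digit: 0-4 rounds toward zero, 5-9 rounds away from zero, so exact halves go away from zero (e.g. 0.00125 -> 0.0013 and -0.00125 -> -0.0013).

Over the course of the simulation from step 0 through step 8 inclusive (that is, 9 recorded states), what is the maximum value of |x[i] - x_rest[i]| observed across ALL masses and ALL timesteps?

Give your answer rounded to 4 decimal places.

Answer: 2.1250

Derivation:
Step 0: x=[2.0000 7.0000 11.0000 17.0000] v=[0.0000 0.0000 0.0000 0.0000]
Step 1: x=[3.5000 6.5000 12.0000 16.0000] v=[3.0000 -1.0000 2.0000 -2.0000]
Step 2: x=[4.7500 7.2500 12.2500 15.0000] v=[2.5000 1.5000 0.5000 -2.0000]
Step 3: x=[4.8750 9.2500 11.3750 14.6250] v=[0.2500 4.0000 -1.7500 -0.7500]
Step 4: x=[4.7500 10.1250 11.0625 14.6250] v=[-0.2500 1.7500 -0.6250 0.0000]
Step 5: x=[4.9375 8.7813 12.0625 14.8438] v=[0.3750 -2.6875 2.0000 0.4375]
Step 6: x=[4.5782 7.1563 12.8126 15.6719] v=[-0.7187 -3.2501 1.5001 1.6562]
Step 7: x=[3.2188 7.0704 12.1642 17.0704] v=[-2.7188 -0.1719 -1.2969 2.7969]
Step 8: x=[2.1758 7.6056 11.4220 18.0158] v=[-2.0860 1.0703 -1.4845 1.8907]
Max displacement = 2.1250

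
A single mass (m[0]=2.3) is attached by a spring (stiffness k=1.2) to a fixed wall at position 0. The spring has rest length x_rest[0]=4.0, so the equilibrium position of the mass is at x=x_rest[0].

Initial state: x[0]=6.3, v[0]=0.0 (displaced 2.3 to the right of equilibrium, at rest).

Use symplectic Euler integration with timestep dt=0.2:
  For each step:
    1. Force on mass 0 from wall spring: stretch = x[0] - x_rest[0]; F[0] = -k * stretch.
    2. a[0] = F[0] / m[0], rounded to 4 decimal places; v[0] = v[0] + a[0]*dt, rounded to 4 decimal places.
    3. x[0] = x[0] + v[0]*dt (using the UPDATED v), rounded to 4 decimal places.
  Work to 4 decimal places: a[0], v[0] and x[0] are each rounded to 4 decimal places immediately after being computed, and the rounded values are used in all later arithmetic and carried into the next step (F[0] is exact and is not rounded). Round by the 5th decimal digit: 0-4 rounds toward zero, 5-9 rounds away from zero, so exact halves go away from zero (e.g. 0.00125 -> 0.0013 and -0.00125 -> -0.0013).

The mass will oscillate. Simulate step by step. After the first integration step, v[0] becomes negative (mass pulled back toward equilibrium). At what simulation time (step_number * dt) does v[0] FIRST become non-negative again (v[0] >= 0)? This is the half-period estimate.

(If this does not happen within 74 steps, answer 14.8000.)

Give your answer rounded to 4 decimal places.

Answer: 4.4000

Derivation:
Step 0: x=[6.3000] v=[0.0000]
Step 1: x=[6.2520] v=[-0.2400]
Step 2: x=[6.1570] v=[-0.4750]
Step 3: x=[6.0170] v=[-0.7001]
Step 4: x=[5.8349] v=[-0.9106]
Step 5: x=[5.6145] v=[-1.1021]
Step 6: x=[5.3604] v=[-1.2706]
Step 7: x=[5.0779] v=[-1.4126]
Step 8: x=[4.7729] v=[-1.5251]
Step 9: x=[4.4517] v=[-1.6058]
Step 10: x=[4.1211] v=[-1.6529]
Step 11: x=[3.7880] v=[-1.6655]
Step 12: x=[3.4593] v=[-1.6434]
Step 13: x=[3.1419] v=[-1.5870]
Step 14: x=[2.8424] v=[-1.4975]
Step 15: x=[2.5671] v=[-1.3767]
Step 16: x=[2.3217] v=[-1.2272]
Step 17: x=[2.1113] v=[-1.0521]
Step 18: x=[1.9403] v=[-0.8550]
Step 19: x=[1.8123] v=[-0.6401]
Step 20: x=[1.7299] v=[-0.4118]
Step 21: x=[1.6949] v=[-0.1749]
Step 22: x=[1.7080] v=[0.0656]
First v>=0 after going negative at step 22, time=4.4000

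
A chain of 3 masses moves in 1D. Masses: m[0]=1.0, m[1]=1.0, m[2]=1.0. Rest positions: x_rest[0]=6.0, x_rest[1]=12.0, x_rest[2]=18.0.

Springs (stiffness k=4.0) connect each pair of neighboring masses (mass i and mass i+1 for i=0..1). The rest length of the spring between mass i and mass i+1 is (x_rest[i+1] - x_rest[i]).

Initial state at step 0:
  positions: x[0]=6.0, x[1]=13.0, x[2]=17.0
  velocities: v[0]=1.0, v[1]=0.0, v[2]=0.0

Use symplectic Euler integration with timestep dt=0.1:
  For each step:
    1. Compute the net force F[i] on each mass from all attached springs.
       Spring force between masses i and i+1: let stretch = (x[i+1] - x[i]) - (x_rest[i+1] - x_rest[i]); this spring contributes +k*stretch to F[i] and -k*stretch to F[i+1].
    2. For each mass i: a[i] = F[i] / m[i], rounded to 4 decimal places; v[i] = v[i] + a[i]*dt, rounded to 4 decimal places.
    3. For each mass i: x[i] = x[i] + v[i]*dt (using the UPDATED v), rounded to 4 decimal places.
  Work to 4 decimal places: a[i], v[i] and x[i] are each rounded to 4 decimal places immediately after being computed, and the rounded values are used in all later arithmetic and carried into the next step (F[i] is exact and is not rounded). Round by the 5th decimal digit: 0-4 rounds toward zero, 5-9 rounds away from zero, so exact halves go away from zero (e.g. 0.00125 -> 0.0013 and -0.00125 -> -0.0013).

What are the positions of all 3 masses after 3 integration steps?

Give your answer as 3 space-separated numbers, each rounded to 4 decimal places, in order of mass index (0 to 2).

Answer: 6.4932 12.3658 17.4411

Derivation:
Step 0: x=[6.0000 13.0000 17.0000] v=[1.0000 0.0000 0.0000]
Step 1: x=[6.1400 12.8800 17.0800] v=[1.4000 -1.2000 0.8000]
Step 2: x=[6.3096 12.6584 17.2320] v=[1.6960 -2.2160 1.5200]
Step 3: x=[6.4932 12.3658 17.4411] v=[1.8355 -2.9261 2.0906]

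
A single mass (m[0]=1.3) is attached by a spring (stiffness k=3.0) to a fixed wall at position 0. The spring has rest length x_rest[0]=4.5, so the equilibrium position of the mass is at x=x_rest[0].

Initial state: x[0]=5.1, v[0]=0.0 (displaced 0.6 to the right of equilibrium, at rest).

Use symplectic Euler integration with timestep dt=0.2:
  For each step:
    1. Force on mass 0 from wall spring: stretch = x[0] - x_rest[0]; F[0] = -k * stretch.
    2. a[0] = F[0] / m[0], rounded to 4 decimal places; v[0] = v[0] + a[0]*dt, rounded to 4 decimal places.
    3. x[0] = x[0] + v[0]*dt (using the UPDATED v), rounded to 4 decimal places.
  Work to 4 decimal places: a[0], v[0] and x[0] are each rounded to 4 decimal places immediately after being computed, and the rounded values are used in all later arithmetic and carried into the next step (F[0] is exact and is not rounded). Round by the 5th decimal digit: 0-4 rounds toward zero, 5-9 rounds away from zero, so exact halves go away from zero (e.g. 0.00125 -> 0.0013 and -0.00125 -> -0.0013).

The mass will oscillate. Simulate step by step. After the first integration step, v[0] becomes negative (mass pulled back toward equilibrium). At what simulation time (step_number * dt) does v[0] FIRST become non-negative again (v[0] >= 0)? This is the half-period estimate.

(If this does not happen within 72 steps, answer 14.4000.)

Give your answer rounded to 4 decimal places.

Step 0: x=[5.1000] v=[0.0000]
Step 1: x=[5.0446] v=[-0.2769]
Step 2: x=[4.9389] v=[-0.5283]
Step 3: x=[4.7927] v=[-0.7309]
Step 4: x=[4.6195] v=[-0.8660]
Step 5: x=[4.4353] v=[-0.9212]
Step 6: x=[4.2570] v=[-0.8913]
Step 7: x=[4.1012] v=[-0.7791]
Step 8: x=[3.9822] v=[-0.5950]
Step 9: x=[3.9110] v=[-0.3560]
Step 10: x=[3.8942] v=[-0.0842]
Step 11: x=[3.9333] v=[0.1954]
First v>=0 after going negative at step 11, time=2.2000

Answer: 2.2000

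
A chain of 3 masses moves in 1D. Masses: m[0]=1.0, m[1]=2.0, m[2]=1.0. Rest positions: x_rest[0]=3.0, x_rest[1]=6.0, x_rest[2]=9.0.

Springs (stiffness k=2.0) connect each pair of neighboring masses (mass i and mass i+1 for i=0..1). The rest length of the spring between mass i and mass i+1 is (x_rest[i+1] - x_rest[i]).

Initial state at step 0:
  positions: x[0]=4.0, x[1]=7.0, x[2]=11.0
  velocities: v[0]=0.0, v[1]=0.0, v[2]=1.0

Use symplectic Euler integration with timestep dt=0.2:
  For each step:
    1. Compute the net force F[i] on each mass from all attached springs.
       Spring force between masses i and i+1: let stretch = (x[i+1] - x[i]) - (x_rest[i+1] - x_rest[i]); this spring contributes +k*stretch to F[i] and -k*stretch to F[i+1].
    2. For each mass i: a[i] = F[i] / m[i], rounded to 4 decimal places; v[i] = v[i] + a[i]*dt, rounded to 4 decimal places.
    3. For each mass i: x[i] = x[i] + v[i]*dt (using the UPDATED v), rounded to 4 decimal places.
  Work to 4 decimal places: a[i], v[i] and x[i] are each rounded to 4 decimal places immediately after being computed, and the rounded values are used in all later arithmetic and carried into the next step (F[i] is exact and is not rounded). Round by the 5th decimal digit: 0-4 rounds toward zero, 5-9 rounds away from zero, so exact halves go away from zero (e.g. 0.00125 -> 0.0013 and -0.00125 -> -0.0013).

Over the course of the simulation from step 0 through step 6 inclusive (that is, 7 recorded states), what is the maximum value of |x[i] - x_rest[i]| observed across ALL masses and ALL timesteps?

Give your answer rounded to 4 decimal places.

Step 0: x=[4.0000 7.0000 11.0000] v=[0.0000 0.0000 1.0000]
Step 1: x=[4.0000 7.0400 11.1200] v=[0.0000 0.2000 0.6000]
Step 2: x=[4.0032 7.1216 11.1536] v=[0.0160 0.4080 0.1680]
Step 3: x=[4.0159 7.2397 11.1046] v=[0.0634 0.5907 -0.2448]
Step 4: x=[4.0465 7.3835 10.9864] v=[0.1529 0.7189 -0.5908]
Step 5: x=[4.1040 7.5379 10.8200] v=[0.2877 0.7721 -0.8320]
Step 6: x=[4.1963 7.6862 10.6310] v=[0.4613 0.7417 -0.9448]
Max displacement = 2.1536

Answer: 2.1536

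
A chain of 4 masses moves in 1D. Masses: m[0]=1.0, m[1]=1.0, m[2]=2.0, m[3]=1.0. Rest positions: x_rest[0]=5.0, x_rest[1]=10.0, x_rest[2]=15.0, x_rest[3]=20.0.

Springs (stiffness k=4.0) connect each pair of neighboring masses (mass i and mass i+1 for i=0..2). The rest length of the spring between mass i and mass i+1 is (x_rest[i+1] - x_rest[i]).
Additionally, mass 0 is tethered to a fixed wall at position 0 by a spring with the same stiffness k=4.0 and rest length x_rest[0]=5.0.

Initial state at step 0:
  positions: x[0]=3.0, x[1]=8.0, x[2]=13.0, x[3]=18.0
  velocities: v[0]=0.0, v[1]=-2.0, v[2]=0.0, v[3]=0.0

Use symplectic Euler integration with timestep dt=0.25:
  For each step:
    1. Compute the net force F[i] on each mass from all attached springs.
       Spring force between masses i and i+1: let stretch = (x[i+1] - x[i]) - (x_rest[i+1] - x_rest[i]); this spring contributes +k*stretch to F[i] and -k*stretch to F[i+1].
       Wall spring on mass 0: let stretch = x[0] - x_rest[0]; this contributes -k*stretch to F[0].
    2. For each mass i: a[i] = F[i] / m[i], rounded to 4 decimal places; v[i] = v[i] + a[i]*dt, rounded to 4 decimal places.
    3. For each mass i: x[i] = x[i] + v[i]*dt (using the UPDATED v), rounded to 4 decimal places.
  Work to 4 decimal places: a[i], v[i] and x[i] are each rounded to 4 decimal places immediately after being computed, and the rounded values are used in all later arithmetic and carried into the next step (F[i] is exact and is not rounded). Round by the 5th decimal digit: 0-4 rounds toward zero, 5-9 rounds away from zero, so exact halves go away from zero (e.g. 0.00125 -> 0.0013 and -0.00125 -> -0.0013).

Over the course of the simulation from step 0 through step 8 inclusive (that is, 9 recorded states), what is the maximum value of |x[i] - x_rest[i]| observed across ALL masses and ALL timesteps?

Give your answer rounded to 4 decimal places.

Answer: 2.6250

Derivation:
Step 0: x=[3.0000 8.0000 13.0000 18.0000] v=[0.0000 -2.0000 0.0000 0.0000]
Step 1: x=[3.5000 7.5000 13.0000 18.0000] v=[2.0000 -2.0000 0.0000 0.0000]
Step 2: x=[4.1250 7.3750 12.9375 18.0000] v=[2.5000 -0.5000 -0.2500 0.0000]
Step 3: x=[4.5313 7.8281 12.8125 17.9844] v=[1.6250 1.8125 -0.5000 -0.0625]
Step 4: x=[4.6289 8.7031 12.7109 17.9258] v=[0.3905 3.5001 -0.4063 -0.2344]
Step 5: x=[4.5879 9.5615 12.7602 17.8135] v=[-0.1642 3.4337 0.1973 -0.4493]
Step 6: x=[4.6433 9.9762 13.0414 17.6879] v=[0.2215 1.6588 1.1246 -0.5026]
Step 7: x=[4.8711 9.8240 13.5202 17.6506] v=[0.9111 -0.6089 1.9153 -0.1491]
Step 8: x=[5.1193 9.3576 14.0533 17.8307] v=[0.9929 -1.8656 2.1324 0.7205]
Max displacement = 2.6250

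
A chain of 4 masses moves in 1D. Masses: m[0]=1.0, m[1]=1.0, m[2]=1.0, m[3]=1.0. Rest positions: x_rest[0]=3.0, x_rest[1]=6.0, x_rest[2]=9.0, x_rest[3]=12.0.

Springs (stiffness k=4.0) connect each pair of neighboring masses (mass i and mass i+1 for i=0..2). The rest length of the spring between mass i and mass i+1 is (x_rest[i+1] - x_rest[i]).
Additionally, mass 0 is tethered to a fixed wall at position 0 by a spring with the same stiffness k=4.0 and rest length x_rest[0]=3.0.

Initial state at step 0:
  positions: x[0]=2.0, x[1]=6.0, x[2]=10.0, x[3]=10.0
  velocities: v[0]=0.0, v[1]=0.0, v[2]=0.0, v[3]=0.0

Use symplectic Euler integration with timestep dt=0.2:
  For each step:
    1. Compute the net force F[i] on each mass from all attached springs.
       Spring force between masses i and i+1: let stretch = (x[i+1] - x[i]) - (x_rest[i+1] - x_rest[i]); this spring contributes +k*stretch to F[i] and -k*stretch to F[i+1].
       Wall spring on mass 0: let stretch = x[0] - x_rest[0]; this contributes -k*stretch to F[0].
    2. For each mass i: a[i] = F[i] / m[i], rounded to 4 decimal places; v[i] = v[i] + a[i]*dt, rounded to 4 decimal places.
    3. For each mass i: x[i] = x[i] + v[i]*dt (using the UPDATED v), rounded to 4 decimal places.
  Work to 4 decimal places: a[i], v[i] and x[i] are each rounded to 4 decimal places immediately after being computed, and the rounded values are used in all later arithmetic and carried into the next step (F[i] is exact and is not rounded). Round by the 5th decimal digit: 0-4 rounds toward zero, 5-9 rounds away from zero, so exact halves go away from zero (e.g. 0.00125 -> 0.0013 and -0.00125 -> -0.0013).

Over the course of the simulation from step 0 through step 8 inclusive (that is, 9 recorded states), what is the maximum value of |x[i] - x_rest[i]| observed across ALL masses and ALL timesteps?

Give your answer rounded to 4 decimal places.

Answer: 2.0052

Derivation:
Step 0: x=[2.0000 6.0000 10.0000 10.0000] v=[0.0000 0.0000 0.0000 0.0000]
Step 1: x=[2.3200 6.0000 9.3600 10.4800] v=[1.6000 0.0000 -3.2000 2.4000]
Step 2: x=[2.8576 5.9488 8.3616 11.2608] v=[2.6880 -0.2560 -4.9920 3.9040]
Step 3: x=[3.4326 5.7891 7.4410 12.0577] v=[2.8749 -0.7987 -4.6029 3.9846]
Step 4: x=[3.8354 5.5166 6.9948 12.5959] v=[2.0140 -1.3624 -2.2311 2.6912]
Step 5: x=[3.8935 5.2116 7.2082 12.7180] v=[0.2906 -1.5248 1.0672 0.6103]
Step 6: x=[3.5396 5.0152 7.9838 12.4385] v=[-1.7697 -0.9820 3.8778 -1.3975]
Step 7: x=[2.8554 5.0577 8.9971 11.9262] v=[-3.4209 0.2124 5.0667 -2.5613]
Step 8: x=[2.0667 5.3781 9.8488 11.4253] v=[-3.9434 1.6021 4.2585 -2.5046]
Max displacement = 2.0052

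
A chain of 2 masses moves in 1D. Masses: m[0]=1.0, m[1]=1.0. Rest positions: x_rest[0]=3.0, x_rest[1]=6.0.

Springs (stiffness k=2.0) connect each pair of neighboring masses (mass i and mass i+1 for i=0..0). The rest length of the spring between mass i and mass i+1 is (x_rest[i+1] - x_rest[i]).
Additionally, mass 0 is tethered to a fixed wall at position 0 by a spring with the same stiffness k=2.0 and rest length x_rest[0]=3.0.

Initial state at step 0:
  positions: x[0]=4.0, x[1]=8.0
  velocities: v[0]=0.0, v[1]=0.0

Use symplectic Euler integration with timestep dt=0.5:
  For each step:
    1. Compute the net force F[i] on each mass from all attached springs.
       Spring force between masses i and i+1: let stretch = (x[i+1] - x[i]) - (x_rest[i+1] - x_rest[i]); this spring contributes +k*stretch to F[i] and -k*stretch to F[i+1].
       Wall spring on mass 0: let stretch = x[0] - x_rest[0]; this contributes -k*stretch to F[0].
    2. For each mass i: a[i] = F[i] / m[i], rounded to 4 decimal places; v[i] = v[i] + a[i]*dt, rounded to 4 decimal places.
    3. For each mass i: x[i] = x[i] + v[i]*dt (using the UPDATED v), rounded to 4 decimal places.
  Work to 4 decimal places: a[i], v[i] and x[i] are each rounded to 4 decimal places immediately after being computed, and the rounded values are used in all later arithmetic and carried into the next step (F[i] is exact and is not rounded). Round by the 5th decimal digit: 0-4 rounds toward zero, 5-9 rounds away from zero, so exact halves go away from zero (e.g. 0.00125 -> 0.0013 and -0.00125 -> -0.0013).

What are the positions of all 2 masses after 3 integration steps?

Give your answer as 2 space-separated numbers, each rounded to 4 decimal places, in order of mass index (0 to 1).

Step 0: x=[4.0000 8.0000] v=[0.0000 0.0000]
Step 1: x=[4.0000 7.5000] v=[0.0000 -1.0000]
Step 2: x=[3.7500 6.7500] v=[-0.5000 -1.5000]
Step 3: x=[3.1250 6.0000] v=[-1.2500 -1.5000]

Answer: 3.1250 6.0000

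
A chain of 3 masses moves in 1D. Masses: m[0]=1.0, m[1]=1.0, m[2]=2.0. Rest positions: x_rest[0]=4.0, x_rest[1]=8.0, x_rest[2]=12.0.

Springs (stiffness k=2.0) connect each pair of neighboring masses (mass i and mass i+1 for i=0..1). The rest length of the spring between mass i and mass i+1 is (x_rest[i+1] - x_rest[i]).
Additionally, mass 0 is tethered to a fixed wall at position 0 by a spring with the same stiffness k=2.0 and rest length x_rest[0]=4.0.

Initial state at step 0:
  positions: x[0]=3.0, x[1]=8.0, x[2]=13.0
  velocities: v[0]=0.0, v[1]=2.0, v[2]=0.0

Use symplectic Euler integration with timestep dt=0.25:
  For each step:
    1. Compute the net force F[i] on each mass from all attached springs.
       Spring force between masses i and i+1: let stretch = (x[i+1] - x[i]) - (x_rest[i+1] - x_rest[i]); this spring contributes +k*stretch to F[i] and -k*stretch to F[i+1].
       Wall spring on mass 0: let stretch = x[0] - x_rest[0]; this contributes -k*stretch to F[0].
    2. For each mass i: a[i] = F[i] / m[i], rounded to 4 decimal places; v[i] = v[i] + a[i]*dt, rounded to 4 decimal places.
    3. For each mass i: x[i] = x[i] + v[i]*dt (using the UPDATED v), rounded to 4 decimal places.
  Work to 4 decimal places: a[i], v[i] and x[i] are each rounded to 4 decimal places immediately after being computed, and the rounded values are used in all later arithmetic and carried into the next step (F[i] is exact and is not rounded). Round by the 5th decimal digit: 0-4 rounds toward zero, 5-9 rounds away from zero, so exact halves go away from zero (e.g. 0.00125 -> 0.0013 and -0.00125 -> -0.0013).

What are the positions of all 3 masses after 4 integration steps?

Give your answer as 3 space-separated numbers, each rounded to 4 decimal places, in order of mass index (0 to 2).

Answer: 5.1368 9.2571 12.6985

Derivation:
Step 0: x=[3.0000 8.0000 13.0000] v=[0.0000 2.0000 0.0000]
Step 1: x=[3.2500 8.5000 12.9375] v=[1.0000 2.0000 -0.2500]
Step 2: x=[3.7500 8.8985 12.8477] v=[2.0000 1.5938 -0.3594]
Step 3: x=[4.4248 9.1471 12.7610] v=[2.6993 0.9942 -0.3467]
Step 4: x=[5.1368 9.2571 12.6985] v=[2.8481 0.4400 -0.2502]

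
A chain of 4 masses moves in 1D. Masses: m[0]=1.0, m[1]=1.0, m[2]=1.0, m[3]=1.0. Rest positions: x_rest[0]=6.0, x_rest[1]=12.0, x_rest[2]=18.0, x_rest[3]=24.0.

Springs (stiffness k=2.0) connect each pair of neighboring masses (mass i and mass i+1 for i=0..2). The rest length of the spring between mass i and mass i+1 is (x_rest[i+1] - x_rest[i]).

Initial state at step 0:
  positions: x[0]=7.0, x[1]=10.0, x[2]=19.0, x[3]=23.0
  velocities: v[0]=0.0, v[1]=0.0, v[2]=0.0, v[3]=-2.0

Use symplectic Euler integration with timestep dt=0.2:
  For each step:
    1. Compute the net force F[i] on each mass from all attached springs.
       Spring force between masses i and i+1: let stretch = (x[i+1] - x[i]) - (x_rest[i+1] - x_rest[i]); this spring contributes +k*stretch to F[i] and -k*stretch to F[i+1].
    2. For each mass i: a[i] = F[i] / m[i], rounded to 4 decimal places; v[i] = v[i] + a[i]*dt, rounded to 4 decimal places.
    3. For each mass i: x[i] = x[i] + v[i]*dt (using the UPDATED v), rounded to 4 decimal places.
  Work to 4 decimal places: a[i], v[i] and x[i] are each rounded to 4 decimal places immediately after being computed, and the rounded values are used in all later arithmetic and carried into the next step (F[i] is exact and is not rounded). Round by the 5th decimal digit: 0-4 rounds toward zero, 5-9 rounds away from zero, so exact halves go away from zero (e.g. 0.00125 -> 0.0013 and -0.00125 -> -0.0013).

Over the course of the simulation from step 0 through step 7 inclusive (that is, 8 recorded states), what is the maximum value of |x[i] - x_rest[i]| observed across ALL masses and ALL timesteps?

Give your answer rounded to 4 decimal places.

Answer: 2.4219

Derivation:
Step 0: x=[7.0000 10.0000 19.0000 23.0000] v=[0.0000 0.0000 0.0000 -2.0000]
Step 1: x=[6.7600 10.4800 18.6000 22.7600] v=[-1.2000 2.4000 -2.0000 -1.2000]
Step 2: x=[6.3376 11.3120 17.8832 22.6672] v=[-2.1120 4.1600 -3.5840 -0.4640]
Step 3: x=[5.8332 12.2717 17.0234 22.6717] v=[-2.5222 4.7987 -4.2989 0.0224]
Step 4: x=[5.3638 13.0965 16.2353 22.7043] v=[-2.3468 4.1240 -3.9403 0.1631]
Step 5: x=[5.0331 13.5538 15.7137 22.6994] v=[-1.6537 2.2864 -2.6082 -0.0245]
Step 6: x=[4.9040 13.5022 15.5781 22.6156] v=[-0.6454 -0.2579 -0.6779 -0.4188]
Step 7: x=[4.9828 12.9288 15.8394 22.4488] v=[0.3939 -2.8668 1.3067 -0.8338]
Max displacement = 2.4219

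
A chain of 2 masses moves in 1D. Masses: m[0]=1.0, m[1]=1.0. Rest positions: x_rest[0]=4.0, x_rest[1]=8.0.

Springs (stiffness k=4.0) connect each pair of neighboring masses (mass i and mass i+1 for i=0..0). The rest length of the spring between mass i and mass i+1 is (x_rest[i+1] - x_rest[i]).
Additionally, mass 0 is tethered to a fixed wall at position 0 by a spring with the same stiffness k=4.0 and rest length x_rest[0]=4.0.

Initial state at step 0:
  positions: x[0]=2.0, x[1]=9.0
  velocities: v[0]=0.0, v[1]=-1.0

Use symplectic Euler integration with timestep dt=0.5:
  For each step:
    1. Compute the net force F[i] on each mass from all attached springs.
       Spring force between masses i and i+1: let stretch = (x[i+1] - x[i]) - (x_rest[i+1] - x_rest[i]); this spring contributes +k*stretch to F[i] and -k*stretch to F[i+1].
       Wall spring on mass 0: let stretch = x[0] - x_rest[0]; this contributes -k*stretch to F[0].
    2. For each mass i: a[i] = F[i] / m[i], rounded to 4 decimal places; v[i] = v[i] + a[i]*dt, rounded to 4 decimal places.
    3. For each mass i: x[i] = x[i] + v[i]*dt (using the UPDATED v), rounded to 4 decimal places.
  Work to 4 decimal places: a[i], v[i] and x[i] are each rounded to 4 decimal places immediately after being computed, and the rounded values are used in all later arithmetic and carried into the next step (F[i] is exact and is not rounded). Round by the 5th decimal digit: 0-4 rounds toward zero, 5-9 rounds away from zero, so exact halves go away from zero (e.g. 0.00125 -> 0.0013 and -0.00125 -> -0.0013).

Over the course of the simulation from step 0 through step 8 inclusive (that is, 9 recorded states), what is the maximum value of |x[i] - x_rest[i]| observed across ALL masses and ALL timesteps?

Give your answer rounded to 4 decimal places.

Step 0: x=[2.0000 9.0000] v=[0.0000 -1.0000]
Step 1: x=[7.0000 5.5000] v=[10.0000 -7.0000]
Step 2: x=[3.5000 7.5000] v=[-7.0000 4.0000]
Step 3: x=[0.5000 9.5000] v=[-6.0000 4.0000]
Step 4: x=[6.0000 6.5000] v=[11.0000 -6.0000]
Step 5: x=[6.0000 7.0000] v=[0.0000 1.0000]
Step 6: x=[1.0000 10.5000] v=[-10.0000 7.0000]
Step 7: x=[4.5000 8.5000] v=[7.0000 -4.0000]
Step 8: x=[7.5000 6.5000] v=[6.0000 -4.0000]
Max displacement = 3.5000

Answer: 3.5000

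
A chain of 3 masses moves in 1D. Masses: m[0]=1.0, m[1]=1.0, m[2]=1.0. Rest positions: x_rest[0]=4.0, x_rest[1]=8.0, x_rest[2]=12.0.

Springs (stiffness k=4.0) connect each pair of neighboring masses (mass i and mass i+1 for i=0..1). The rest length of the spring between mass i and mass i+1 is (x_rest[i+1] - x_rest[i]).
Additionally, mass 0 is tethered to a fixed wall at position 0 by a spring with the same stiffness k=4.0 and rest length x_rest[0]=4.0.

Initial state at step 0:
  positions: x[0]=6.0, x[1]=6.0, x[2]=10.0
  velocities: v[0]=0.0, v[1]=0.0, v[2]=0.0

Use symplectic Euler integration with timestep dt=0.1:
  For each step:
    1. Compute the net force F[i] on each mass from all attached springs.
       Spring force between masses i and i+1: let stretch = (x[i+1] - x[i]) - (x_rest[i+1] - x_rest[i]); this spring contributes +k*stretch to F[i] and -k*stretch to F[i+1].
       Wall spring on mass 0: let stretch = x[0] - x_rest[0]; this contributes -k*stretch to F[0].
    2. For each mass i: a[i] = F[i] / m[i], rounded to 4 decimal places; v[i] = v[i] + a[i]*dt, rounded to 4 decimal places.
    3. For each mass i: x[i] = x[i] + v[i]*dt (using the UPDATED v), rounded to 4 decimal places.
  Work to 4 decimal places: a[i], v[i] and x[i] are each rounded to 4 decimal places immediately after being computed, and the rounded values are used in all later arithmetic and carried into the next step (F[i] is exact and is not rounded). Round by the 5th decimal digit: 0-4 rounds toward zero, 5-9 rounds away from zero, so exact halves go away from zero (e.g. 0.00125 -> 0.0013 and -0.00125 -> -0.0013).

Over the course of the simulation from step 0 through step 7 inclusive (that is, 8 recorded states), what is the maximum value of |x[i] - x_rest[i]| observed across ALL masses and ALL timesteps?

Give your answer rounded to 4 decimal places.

Step 0: x=[6.0000 6.0000 10.0000] v=[0.0000 0.0000 0.0000]
Step 1: x=[5.7600 6.1600 10.0000] v=[-2.4000 1.6000 0.0000]
Step 2: x=[5.3056 6.4576 10.0064] v=[-4.5440 2.9760 0.0640]
Step 3: x=[4.6851 6.8511 10.0309] v=[-6.2054 3.9347 0.2445]
Step 4: x=[3.9638 7.2851 10.0882] v=[-7.2130 4.3402 0.5726]
Step 5: x=[3.2168 7.6984 10.1933] v=[-7.4700 4.1329 1.0514]
Step 6: x=[2.5204 8.0322 10.3586] v=[-6.9641 3.3382 1.6534]
Step 7: x=[1.9437 8.2386 10.5909] v=[-5.7675 2.0640 2.3228]
Max displacement = 2.0563

Answer: 2.0563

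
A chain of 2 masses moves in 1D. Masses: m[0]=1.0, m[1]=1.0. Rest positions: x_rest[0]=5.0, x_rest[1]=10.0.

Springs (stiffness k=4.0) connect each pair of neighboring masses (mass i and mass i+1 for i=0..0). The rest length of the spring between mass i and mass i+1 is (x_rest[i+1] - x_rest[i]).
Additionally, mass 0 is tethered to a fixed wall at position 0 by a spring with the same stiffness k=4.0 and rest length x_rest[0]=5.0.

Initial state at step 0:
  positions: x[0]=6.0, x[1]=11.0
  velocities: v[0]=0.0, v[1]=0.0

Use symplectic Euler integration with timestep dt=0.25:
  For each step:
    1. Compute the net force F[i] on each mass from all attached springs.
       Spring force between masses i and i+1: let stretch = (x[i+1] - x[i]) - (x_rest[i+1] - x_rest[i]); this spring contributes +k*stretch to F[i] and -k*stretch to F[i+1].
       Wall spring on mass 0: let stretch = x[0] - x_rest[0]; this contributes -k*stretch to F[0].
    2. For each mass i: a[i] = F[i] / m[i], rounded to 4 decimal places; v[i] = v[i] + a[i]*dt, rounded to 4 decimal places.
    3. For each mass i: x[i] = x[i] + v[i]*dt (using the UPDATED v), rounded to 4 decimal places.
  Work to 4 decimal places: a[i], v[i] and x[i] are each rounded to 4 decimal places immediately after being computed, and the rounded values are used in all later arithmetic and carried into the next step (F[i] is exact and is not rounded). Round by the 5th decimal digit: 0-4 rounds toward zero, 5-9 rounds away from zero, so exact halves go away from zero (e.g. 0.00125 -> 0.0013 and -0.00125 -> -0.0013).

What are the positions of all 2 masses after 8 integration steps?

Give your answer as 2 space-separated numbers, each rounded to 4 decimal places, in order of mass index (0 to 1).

Answer: 4.5702 8.8319

Derivation:
Step 0: x=[6.0000 11.0000] v=[0.0000 0.0000]
Step 1: x=[5.7500 11.0000] v=[-1.0000 0.0000]
Step 2: x=[5.3750 10.9375] v=[-1.5000 -0.2500]
Step 3: x=[5.0469 10.7344] v=[-1.3125 -0.8125]
Step 4: x=[4.8789 10.3594] v=[-0.6719 -1.5000]
Step 5: x=[4.8613 9.8643] v=[-0.0703 -1.9805]
Step 6: x=[4.8792 9.3684] v=[0.0714 -1.9835]
Step 7: x=[4.7996 9.0002] v=[-0.3186 -1.4727]
Step 8: x=[4.5702 8.8319] v=[-0.9176 -0.6733]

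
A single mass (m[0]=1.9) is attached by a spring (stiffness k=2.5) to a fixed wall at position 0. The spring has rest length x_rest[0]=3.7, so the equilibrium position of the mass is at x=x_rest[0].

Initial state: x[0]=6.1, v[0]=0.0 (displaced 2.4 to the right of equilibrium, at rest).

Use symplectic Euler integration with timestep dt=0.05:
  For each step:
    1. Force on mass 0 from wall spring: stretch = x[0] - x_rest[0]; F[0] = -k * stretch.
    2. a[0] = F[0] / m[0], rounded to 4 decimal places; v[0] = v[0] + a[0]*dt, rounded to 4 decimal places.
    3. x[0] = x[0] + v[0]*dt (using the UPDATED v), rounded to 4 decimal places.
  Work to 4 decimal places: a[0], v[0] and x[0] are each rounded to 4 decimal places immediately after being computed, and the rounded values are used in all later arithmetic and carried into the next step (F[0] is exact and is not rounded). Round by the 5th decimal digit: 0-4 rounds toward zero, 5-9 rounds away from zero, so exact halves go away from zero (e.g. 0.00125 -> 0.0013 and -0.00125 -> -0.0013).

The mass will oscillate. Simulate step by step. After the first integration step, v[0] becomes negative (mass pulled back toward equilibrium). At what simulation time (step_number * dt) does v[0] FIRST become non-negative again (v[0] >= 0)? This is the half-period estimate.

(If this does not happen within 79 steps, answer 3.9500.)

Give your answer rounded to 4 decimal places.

Step 0: x=[6.1000] v=[0.0000]
Step 1: x=[6.0921] v=[-0.1579]
Step 2: x=[6.0763] v=[-0.3153]
Step 3: x=[6.0527] v=[-0.4716]
Step 4: x=[6.0214] v=[-0.6264]
Step 5: x=[5.9824] v=[-0.7791]
Step 6: x=[5.9359] v=[-0.9293]
Step 7: x=[5.8821] v=[-1.0764]
Step 8: x=[5.8211] v=[-1.2200]
Step 9: x=[5.7531] v=[-1.3595]
Step 10: x=[5.6784] v=[-1.4946]
Step 11: x=[5.5972] v=[-1.6248]
Step 12: x=[5.5097] v=[-1.7496]
Step 13: x=[5.4163] v=[-1.8687]
Step 14: x=[5.3172] v=[-1.9816]
Step 15: x=[5.2128] v=[-2.0880]
Step 16: x=[5.1034] v=[-2.1875]
Step 17: x=[4.9894] v=[-2.2798]
Step 18: x=[4.8712] v=[-2.3646]
Step 19: x=[4.7491] v=[-2.4417]
Step 20: x=[4.6236] v=[-2.5107]
Step 21: x=[4.4950] v=[-2.5715]
Step 22: x=[4.3638] v=[-2.6238]
Step 23: x=[4.2304] v=[-2.6675]
Step 24: x=[4.0953] v=[-2.7024]
Step 25: x=[3.9589] v=[-2.7284]
Step 26: x=[3.8216] v=[-2.7454]
Step 27: x=[3.6839] v=[-2.7534]
Step 28: x=[3.5463] v=[-2.7523]
Step 29: x=[3.4092] v=[-2.7422]
Step 30: x=[3.2730] v=[-2.7231]
Step 31: x=[3.1383] v=[-2.6950]
Step 32: x=[3.0054] v=[-2.6580]
Step 33: x=[2.8748] v=[-2.6123]
Step 34: x=[2.7469] v=[-2.5580]
Step 35: x=[2.6221] v=[-2.4953]
Step 36: x=[2.5009] v=[-2.4244]
Step 37: x=[2.3836] v=[-2.3455]
Step 38: x=[2.2707] v=[-2.2589]
Step 39: x=[2.1625] v=[-2.1649]
Step 40: x=[2.0593] v=[-2.0638]
Step 41: x=[1.9615] v=[-1.9559]
Step 42: x=[1.8694] v=[-1.8415]
Step 43: x=[1.7833] v=[-1.7211]
Step 44: x=[1.7036] v=[-1.5950]
Step 45: x=[1.6304] v=[-1.4637]
Step 46: x=[1.5640] v=[-1.3275]
Step 47: x=[1.5047] v=[-1.1870]
Step 48: x=[1.4526] v=[-1.0426]
Step 49: x=[1.4079] v=[-0.8947]
Step 50: x=[1.3707] v=[-0.7439]
Step 51: x=[1.3412] v=[-0.5907]
Step 52: x=[1.3194] v=[-0.4355]
Step 53: x=[1.3055] v=[-0.2789]
Step 54: x=[1.2994] v=[-0.1214]
Step 55: x=[1.3012] v=[0.0365]
First v>=0 after going negative at step 55, time=2.7500

Answer: 2.7500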